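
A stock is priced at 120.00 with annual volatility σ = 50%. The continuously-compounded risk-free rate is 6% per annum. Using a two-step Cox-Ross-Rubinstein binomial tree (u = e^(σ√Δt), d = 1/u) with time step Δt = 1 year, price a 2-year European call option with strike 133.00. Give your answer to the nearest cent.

CRR parameters: u = e^(σ√Δt) = e^(0.5·√1) = 1.6487, d = 1/u = 0.6065
Per-period rate: rΔt = 0.06·1 = 0.06, so R = e^0.06 = 1.0618
Risk-neutral probability p = (e^0.06 − 0.6065)/(1.6487 − 0.6065) = 0.4553/1.0422 = 0.4369
Terminal stock prices: S_uu = 326.2, S_ud = 120, S_dd = 44.15
Terminal payoffs (S − K): max(193.2, 0) = 193.2, max(-13, 0) = 0, max(-88.85, 0) = 0
Node u (S = 197.8): V_u = e^(−0.06)·[0.4369·193.1938 + 0.5631·0.0000] = 79.4862
Node d (S = 72.78): V_d = e^(−0.06)·[0.4369·0.0000 + 0.5631·0.0000] = 0.0000
Node 0 (S = 120): V_0 = e^(−0.06)·[0.4369·79.4862 + 0.5631·0.0000] = 32.7032

32.70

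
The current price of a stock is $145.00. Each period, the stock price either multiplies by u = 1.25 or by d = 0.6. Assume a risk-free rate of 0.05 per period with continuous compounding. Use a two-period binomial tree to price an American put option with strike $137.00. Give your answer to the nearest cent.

Risk-neutral probability p = (e^0.05 − 0.6)/(1.25 − 0.6) = 0.4513/0.6500 = 0.6943
Terminal stock prices: S_uu = 226.6, S_ud = 108.8, S_dd = 52.2
Terminal payoffs (K − S): max(-89.56, 0) = 0, max(28.25, 0) = 28.25, max(84.8, 0) = 84.8
Node u (S = 181.2): continuation = e^(−0.05)·[0.6943·0.0000 + 0.3057·28.2500] = 8.2158; exercise value = 0.0000 ≤ continuation, so V_u = 8.2158
Node d (S = 87): continuation = e^(−0.05)·[0.6943·28.2500 + 0.3057·84.8000] = 43.3184; exercise value = 50.0000 > continuation, so V_d = 50.0000 (exercise)
Node 0 (S = 145): continuation = e^(−0.05)·[0.6943·8.2158 + 0.3057·50.0000] = 19.9671; exercise value = 0.0000 ≤ continuation, so V_0 = 19.9671

$19.97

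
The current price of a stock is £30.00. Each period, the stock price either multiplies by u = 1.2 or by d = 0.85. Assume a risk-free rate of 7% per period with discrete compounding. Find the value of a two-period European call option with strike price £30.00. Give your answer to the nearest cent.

£4.80

Risk-neutral probability p = (1 + 0.07 − 0.85)/(1.2 − 0.85) = 0.2200/0.3500 = 0.6286
Terminal stock prices: S_uu = 43.2, S_ud = 30.6, S_dd = 21.67
Terminal payoffs (S − K): max(13.2, 0) = 13.2, max(0.6, 0) = 0.6, max(-8.325, 0) = 0
Node u (S = 36): V_u = 1/1.07·[0.6286·13.2000 + 0.3714·0.6000] = 7.9626
Node d (S = 25.5): V_d = 1/1.07·[0.6286·0.6000 + 0.3714·0.0000] = 0.3525
Node 0 (S = 30): V_0 = 1/1.07·[0.6286·7.9626 + 0.3714·0.3525] = 4.8000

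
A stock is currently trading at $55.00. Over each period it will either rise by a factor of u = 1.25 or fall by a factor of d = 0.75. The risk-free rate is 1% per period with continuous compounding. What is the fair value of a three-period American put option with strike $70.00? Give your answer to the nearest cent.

Risk-neutral probability p = (e^0.01 − 0.75)/(1.25 − 0.75) = 0.2601/0.5000 = 0.5201
Terminal stock prices: S_uuu = 107.4, S_uud = 64.45, S_udd = 38.67, S_ddd = 23.2
Terminal payoffs (K − S): max(-37.42, 0) = 0, max(5.547, 0) = 5.547, max(31.33, 0) = 31.33, max(46.8, 0) = 46.8
Node uu (S = 85.94): continuation = e^(−0.01)·[0.5201·0.0000 + 0.4799·5.5469] = 2.6355; exercise value = 0.0000 ≤ continuation, so V_uu = 2.6355
Node ud (S = 51.56): continuation = e^(−0.01)·[0.5201·5.5469 + 0.4799·31.3281] = 17.7410; exercise value = 18.4375 > continuation, so V_ud = 18.4375 (exercise)
Node dd (S = 30.94): continuation = e^(−0.01)·[0.5201·31.3281 + 0.4799·46.7969] = 38.3660; exercise value = 39.0625 > continuation, so V_dd = 39.0625 (exercise)
Node u (S = 68.75): continuation = e^(−0.01)·[0.5201·2.6355 + 0.4799·18.4375] = 10.1172; exercise value = 1.2500 ≤ continuation, so V_u = 10.1172
Node d (S = 41.25): continuation = e^(−0.01)·[0.5201·18.4375 + 0.4799·39.0625] = 28.0535; exercise value = 28.7500 > continuation, so V_d = 28.7500 (exercise)
Node 0 (S = 55): continuation = e^(−0.01)·[0.5201·10.1172 + 0.4799·28.7500] = 18.8694; exercise value = 15.0000 ≤ continuation, so V_0 = 18.8694

$18.87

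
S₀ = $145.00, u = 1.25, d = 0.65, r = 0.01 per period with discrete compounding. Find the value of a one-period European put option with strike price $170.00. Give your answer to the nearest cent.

Risk-neutral probability p = (1 + 0.01 − 0.65)/(1.25 − 0.65) = 0.3600/0.6000 = 0.6000
Terminal stock prices: S_u = 181.2, S_d = 94.25
Terminal payoffs (K − S): max(-11.25, 0) = 0, max(75.75, 0) = 75.75
Node 0 (S = 145): V_0 = 1/1.01·[0.6000·0.0000 + 0.4000·75.7500] = 30.0000

$30.00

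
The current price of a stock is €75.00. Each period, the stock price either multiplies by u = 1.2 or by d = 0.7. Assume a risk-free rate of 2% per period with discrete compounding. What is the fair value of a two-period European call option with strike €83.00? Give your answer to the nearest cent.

€9.84

Risk-neutral probability p = (1 + 0.02 − 0.7)/(1.2 − 0.7) = 0.3200/0.5000 = 0.6400
Terminal stock prices: S_uu = 108, S_ud = 63, S_dd = 36.75
Terminal payoffs (S − K): max(25, 0) = 25, max(-20, 0) = 0, max(-46.25, 0) = 0
Node u (S = 90): V_u = 1/1.02·[0.6400·25.0000 + 0.3600·0.0000] = 15.6863
Node d (S = 52.5): V_d = 1/1.02·[0.6400·0.0000 + 0.3600·0.0000] = 0.0000
Node 0 (S = 75): V_0 = 1/1.02·[0.6400·15.6863 + 0.3600·0.0000] = 9.8424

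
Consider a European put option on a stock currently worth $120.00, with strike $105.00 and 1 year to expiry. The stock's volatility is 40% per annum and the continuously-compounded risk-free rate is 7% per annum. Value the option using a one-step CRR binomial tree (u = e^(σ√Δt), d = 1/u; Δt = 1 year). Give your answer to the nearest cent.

$11.69

CRR parameters: u = e^(σ√Δt) = e^(0.4·√1) = 1.4918, d = 1/u = 0.6703
Per-period rate: rΔt = 0.07·1 = 0.07, so R = e^0.07 = 1.0725
Risk-neutral probability p = (e^0.07 − 0.6703)/(1.4918 − 0.6703) = 0.4022/0.8215 = 0.4896
Terminal stock prices: S_u = 179, S_d = 80.44
Terminal payoffs (K − S): max(-74.02, 0) = 0, max(24.56, 0) = 24.56
Node 0 (S = 120): V_0 = e^(−0.07)·[0.4896·0.0000 + 0.5104·24.5616] = 11.6893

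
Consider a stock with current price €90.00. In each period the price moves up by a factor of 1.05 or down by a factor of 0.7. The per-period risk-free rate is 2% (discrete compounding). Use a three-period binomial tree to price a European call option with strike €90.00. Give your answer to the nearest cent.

Risk-neutral probability p = (1 + 0.02 − 0.7)/(1.05 − 0.7) = 0.3200/0.3500 = 0.9143
Terminal stock prices: S_uuu = 104.2, S_uud = 69.46, S_udd = 46.3, S_ddd = 30.87
Terminal payoffs (S − K): max(14.19, 0) = 14.19, max(-20.54, 0) = 0, max(-43.7, 0) = 0, max(-59.13, 0) = 0
Node uu (S = 99.23): V_uu = 1/1.02·[0.9143·14.1863 + 0.0857·0.0000] = 12.7160
Node ud (S = 66.15): V_ud = 1/1.02·[0.9143·0.0000 + 0.0857·0.0000] = 0.0000
Node dd (S = 44.1): V_dd = 1/1.02·[0.9143·0.0000 + 0.0857·0.0000] = 0.0000
Node u (S = 94.5): V_u = 1/1.02·[0.9143·12.7160 + 0.0857·0.0000] = 11.3981
Node d (S = 63): V_d = 1/1.02·[0.9143·0.0000 + 0.0857·0.0000] = 0.0000
Node 0 (S = 90): V_0 = 1/1.02·[0.9143·11.3981 + 0.0857·0.0000] = 10.2168

€10.22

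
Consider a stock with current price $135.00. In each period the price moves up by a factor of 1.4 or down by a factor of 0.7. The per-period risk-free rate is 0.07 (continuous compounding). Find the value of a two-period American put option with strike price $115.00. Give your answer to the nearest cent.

$9.30

Risk-neutral probability p = (e^0.07 − 0.7)/(1.4 − 0.7) = 0.3725/0.7000 = 0.5322
Terminal stock prices: S_uu = 264.6, S_ud = 132.3, S_dd = 66.15
Terminal payoffs (K − S): max(-149.6, 0) = 0, max(-17.3, 0) = 0, max(48.85, 0) = 48.85
Node u (S = 189): continuation = e^(−0.07)·[0.5322·0.0000 + 0.4678·0.0000] = 0.0000; exercise value = 0.0000 ≤ continuation, so V_u = 0.0000
Node d (S = 94.5): continuation = e^(−0.07)·[0.5322·0.0000 + 0.4678·48.8500] = 21.3092; exercise value = 20.5000 ≤ continuation, so V_d = 21.3092
Node 0 (S = 135): continuation = e^(−0.07)·[0.5322·0.0000 + 0.4678·21.3092] = 9.2954; exercise value = 0.0000 ≤ continuation, so V_0 = 9.2954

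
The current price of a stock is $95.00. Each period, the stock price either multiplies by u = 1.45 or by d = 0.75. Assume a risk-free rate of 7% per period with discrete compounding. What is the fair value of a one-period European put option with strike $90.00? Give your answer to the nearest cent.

Risk-neutral probability p = (1 + 0.07 − 0.75)/(1.45 − 0.75) = 0.3200/0.7000 = 0.4571
Terminal stock prices: S_u = 137.8, S_d = 71.25
Terminal payoffs (K − S): max(-47.75, 0) = 0, max(18.75, 0) = 18.75
Node 0 (S = 95): V_0 = 1/1.07·[0.4571·0.0000 + 0.5429·18.7500] = 9.5127

$9.51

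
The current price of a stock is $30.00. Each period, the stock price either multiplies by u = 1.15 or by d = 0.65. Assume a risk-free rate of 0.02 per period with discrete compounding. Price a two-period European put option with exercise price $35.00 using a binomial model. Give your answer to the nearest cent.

Risk-neutral probability p = (1 + 0.02 − 0.65)/(1.15 − 0.65) = 0.3700/0.5000 = 0.7400
Terminal stock prices: S_uu = 39.67, S_ud = 22.43, S_dd = 12.68
Terminal payoffs (K − S): max(-4.675, 0) = 0, max(12.57, 0) = 12.57, max(22.32, 0) = 22.32
Node u (S = 34.5): V_u = 1/1.02·[0.7400·0.0000 + 0.2600·12.5750] = 3.2054
Node d (S = 19.5): V_d = 1/1.02·[0.7400·12.5750 + 0.2600·22.3250] = 14.8137
Node 0 (S = 30): V_0 = 1/1.02·[0.7400·3.2054 + 0.2600·14.8137] = 6.1015

$6.10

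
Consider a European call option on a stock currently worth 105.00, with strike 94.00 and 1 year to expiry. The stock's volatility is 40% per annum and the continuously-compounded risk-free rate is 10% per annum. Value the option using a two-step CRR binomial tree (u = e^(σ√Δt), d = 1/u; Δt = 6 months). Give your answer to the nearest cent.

CRR parameters: u = e^(σ√Δt) = e^(0.4·√0.5) = 1.3269, d = 1/u = 0.7536
Per-period rate: rΔt = 0.1·0.5 = 0.05, so R = e^0.05 = 1.0513
Risk-neutral probability p = (e^0.05 − 0.7536)/(1.3269 − 0.7536) = 0.2976/0.5733 = 0.5192
Terminal stock prices: S_uu = 184.9, S_ud = 105, S_dd = 59.64
Terminal payoffs (S − K): max(90.87, 0) = 90.87, max(11, 0) = 11, max(-34.36, 0) = 0
Node u (S = 139.3): V_u = e^(−0.05)·[0.5192·90.8687 + 0.4808·11.0000] = 49.9086
Node d (S = 79.13): V_d = e^(−0.05)·[0.5192·11.0000 + 0.4808·0.0000] = 5.4326
Node 0 (S = 105): V_0 = e^(−0.05)·[0.5192·49.9086 + 0.4808·5.4326] = 27.1332

27.13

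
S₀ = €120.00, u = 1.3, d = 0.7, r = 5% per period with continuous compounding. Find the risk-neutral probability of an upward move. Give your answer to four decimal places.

p = 0.5855

Risk-neutral probability p = (e^0.05 − 0.7)/(1.3 − 0.7) = 0.3513/0.6000 = 0.5855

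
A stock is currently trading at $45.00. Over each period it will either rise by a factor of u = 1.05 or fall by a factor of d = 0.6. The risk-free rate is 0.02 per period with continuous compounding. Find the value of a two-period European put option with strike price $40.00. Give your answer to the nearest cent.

$1.48

Risk-neutral probability p = (e^0.02 − 0.6)/(1.05 − 0.6) = 0.4202/0.4500 = 0.9338
Terminal stock prices: S_uu = 49.61, S_ud = 28.35, S_dd = 16.2
Terminal payoffs (K − S): max(-9.613, 0) = 0, max(11.65, 0) = 11.65, max(23.8, 0) = 23.8
Node u (S = 47.25): V_u = e^(−0.02)·[0.9338·0.0000 + 0.0662·11.6500] = 0.7562
Node d (S = 27): V_d = e^(−0.02)·[0.9338·11.6500 + 0.0662·23.8000] = 12.2079
Node 0 (S = 45): V_0 = e^(−0.02)·[0.9338·0.7562 + 0.0662·12.2079] = 1.4845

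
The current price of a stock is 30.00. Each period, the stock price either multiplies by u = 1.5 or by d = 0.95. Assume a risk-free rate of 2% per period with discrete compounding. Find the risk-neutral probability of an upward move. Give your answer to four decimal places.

p = 0.1273

Risk-neutral probability p = (1 + 0.02 − 0.95)/(1.5 − 0.95) = 0.0700/0.5500 = 0.1273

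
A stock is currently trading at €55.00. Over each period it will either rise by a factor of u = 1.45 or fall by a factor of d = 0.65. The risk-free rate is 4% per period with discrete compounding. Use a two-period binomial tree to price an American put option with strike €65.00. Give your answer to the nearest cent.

Risk-neutral probability p = (1 + 0.04 − 0.65)/(1.45 − 0.65) = 0.3900/0.8000 = 0.4875
Terminal stock prices: S_uu = 115.6, S_ud = 51.84, S_dd = 23.24
Terminal payoffs (K − S): max(-50.64, 0) = 0, max(13.16, 0) = 13.16, max(41.76, 0) = 41.76
Node u (S = 79.75): continuation = 1/1.04·[0.4875·0.0000 + 0.5125·13.1625] = 6.4863; exercise value = 0.0000 ≤ continuation, so V_u = 6.4863
Node d (S = 35.75): continuation = 1/1.04·[0.4875·13.1625 + 0.5125·41.7625] = 26.7500; exercise value = 29.2500 > continuation, so V_d = 29.2500 (exercise)
Node 0 (S = 55): continuation = 1/1.04·[0.4875·6.4863 + 0.5125·29.2500] = 17.4545; exercise value = 10.0000 ≤ continuation, so V_0 = 17.4545

€17.45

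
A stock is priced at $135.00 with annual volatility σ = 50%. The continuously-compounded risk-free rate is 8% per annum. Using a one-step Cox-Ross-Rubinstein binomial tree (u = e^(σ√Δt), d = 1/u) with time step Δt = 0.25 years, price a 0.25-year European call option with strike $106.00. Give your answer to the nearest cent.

CRR parameters: u = e^(σ√Δt) = e^(0.5·√0.25) = 1.2840, d = 1/u = 0.7788
Per-period rate: rΔt = 0.08·0.25 = 0.02, so R = e^0.02 = 1.0202
Risk-neutral probability p = (e^0.02 − 0.7788)/(1.2840 − 0.7788) = 0.2414/0.5052 = 0.4778
Terminal stock prices: S_u = 173.3, S_d = 105.1
Terminal payoffs (S − K): max(67.34, 0) = 67.34, max(-0.8619, 0) = 0
Node 0 (S = 135): V_0 = e^(−0.02)·[0.4778·67.3434 + 0.5222·0.0000] = 31.5401

$31.54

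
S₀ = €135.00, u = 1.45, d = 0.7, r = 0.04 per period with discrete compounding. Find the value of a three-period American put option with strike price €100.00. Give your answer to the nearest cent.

Risk-neutral probability p = (1 + 0.04 − 0.7)/(1.45 − 0.7) = 0.3400/0.7500 = 0.4533
Terminal stock prices: S_uuu = 411.6, S_uud = 198.7, S_udd = 95.92, S_ddd = 46.3
Terminal payoffs (K − S): max(-311.6, 0) = 0, max(-98.69, 0) = 0, max(4.083, 0) = 4.083, max(53.7, 0) = 53.7
Node uu (S = 283.8): continuation = 1/1.04·[0.4533·0.0000 + 0.5467·0.0000] = 0.0000; exercise value = 0.0000 ≤ continuation, so V_uu = 0.0000
Node ud (S = 137): continuation = 1/1.04·[0.4533·0.0000 + 0.5467·4.0825] = 2.1459; exercise value = 0.0000 ≤ continuation, so V_ud = 2.1459
Node dd (S = 66.15): continuation = 1/1.04·[0.4533·4.0825 + 0.5467·53.6950] = 30.0038; exercise value = 33.8500 > continuation, so V_dd = 33.8500 (exercise)
Node u (S = 195.8): continuation = 1/1.04·[0.4533·0.0000 + 0.5467·2.1459] = 1.1280; exercise value = 0.0000 ≤ continuation, so V_u = 1.1280
Node d (S = 94.5): continuation = 1/1.04·[0.4533·2.1459 + 0.5467·33.8500] = 18.7284; exercise value = 5.5000 ≤ continuation, so V_d = 18.7284
Node 0 (S = 135): continuation = 1/1.04·[0.4533·1.1280 + 0.5467·18.7284] = 10.3361; exercise value = 0.0000 ≤ continuation, so V_0 = 10.3361

€10.34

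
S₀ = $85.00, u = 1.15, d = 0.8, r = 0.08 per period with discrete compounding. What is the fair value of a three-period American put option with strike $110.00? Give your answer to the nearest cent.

Risk-neutral probability p = (1 + 0.08 − 0.8)/(1.15 − 0.8) = 0.2800/0.3500 = 0.8000
Terminal stock prices: S_uuu = 129.3, S_uud = 89.93, S_udd = 62.56, S_ddd = 43.52
Terminal payoffs (K − S): max(-19.27, 0) = 0, max(20.07, 0) = 20.07, max(47.44, 0) = 47.44, max(66.48, 0) = 66.48
Node uu (S = 112.4): continuation = 1/1.08·[0.8000·0.0000 + 0.2000·20.0700] = 3.7167; exercise value = 0.0000 ≤ continuation, so V_uu = 3.7167
Node ud (S = 78.2): continuation = 1/1.08·[0.8000·20.0700 + 0.2000·47.4400] = 23.6519; exercise value = 31.8000 > continuation, so V_ud = 31.8000 (exercise)
Node dd (S = 54.4): continuation = 1/1.08·[0.8000·47.4400 + 0.2000·66.4800] = 47.4519; exercise value = 55.6000 > continuation, so V_dd = 55.6000 (exercise)
Node u (S = 97.75): continuation = 1/1.08·[0.8000·3.7167 + 0.2000·31.8000] = 8.6420; exercise value = 12.2500 > continuation, so V_u = 12.2500 (exercise)
Node d (S = 68): continuation = 1/1.08·[0.8000·31.8000 + 0.2000·55.6000] = 33.8519; exercise value = 42.0000 > continuation, so V_d = 42.0000 (exercise)
Node 0 (S = 85): continuation = 1/1.08·[0.8000·12.2500 + 0.2000·42.0000] = 16.8519; exercise value = 25.0000 > continuation, so V_0 = 25.0000 (exercise)

$25.00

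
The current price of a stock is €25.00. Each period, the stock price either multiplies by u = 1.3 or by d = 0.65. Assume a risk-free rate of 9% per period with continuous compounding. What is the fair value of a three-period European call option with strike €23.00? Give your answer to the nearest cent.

Risk-neutral probability p = (e^0.09 − 0.65)/(1.3 − 0.65) = 0.4442/0.6500 = 0.6833
Terminal stock prices: S_uuu = 54.93, S_uud = 27.46, S_udd = 13.73, S_ddd = 6.866
Terminal payoffs (S − K): max(31.93, 0) = 31.93, max(4.463, 0) = 4.463, max(-9.269, 0) = 0, max(-16.13, 0) = 0
Node uu (S = 42.25): V_uu = e^(−0.09)·[0.6833·31.9250 + 0.3167·4.4625] = 21.2296
Node ud (S = 21.12): V_ud = e^(−0.09)·[0.6833·4.4625 + 0.3167·0.0000] = 2.7870
Node dd (S = 10.56): V_dd = e^(−0.09)·[0.6833·0.0000 + 0.3167·0.0000] = 0.0000
Node u (S = 32.5): V_u = e^(−0.09)·[0.6833·21.2296 + 0.3167·2.7870] = 14.0651
Node d (S = 16.25): V_d = e^(−0.09)·[0.6833·2.7870 + 0.3167·0.0000] = 1.7405
Node 0 (S = 25): V_0 = e^(−0.09)·[0.6833·14.0651 + 0.3167·1.7405] = 9.2878

€9.29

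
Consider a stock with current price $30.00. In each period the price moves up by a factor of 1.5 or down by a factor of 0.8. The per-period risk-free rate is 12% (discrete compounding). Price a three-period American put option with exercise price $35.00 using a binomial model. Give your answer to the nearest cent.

Risk-neutral probability p = (1 + 0.12 − 0.8)/(1.5 − 0.8) = 0.3200/0.7000 = 0.4571
Terminal stock prices: S_uuu = 101.2, S_uud = 54, S_udd = 28.8, S_ddd = 15.36
Terminal payoffs (K − S): max(-66.25, 0) = 0, max(-19, 0) = 0, max(6.2, 0) = 6.2, max(19.64, 0) = 19.64
Node uu (S = 67.5): continuation = 1/1.12·[0.4571·0.0000 + 0.5429·0.0000] = 0.0000; exercise value = 0.0000 ≤ continuation, so V_uu = 0.0000
Node ud (S = 36): continuation = 1/1.12·[0.4571·0.0000 + 0.5429·6.2000] = 3.0051; exercise value = 0.0000 ≤ continuation, so V_ud = 3.0051
Node dd (S = 19.2): continuation = 1/1.12·[0.4571·6.2000 + 0.5429·19.6400] = 12.0500; exercise value = 15.8000 > continuation, so V_dd = 15.8000 (exercise)
Node u (S = 45): continuation = 1/1.12·[0.4571·0.0000 + 0.5429·3.0051] = 1.4566; exercise value = 0.0000 ≤ continuation, so V_u = 1.4566
Node d (S = 24): continuation = 1/1.12·[0.4571·3.0051 + 0.5429·15.8000] = 8.8847; exercise value = 11.0000 > continuation, so V_d = 11.0000 (exercise)
Node 0 (S = 30): continuation = 1/1.12·[0.4571·1.4566 + 0.5429·11.0000] = 5.9261; exercise value = 5.0000 ≤ continuation, so V_0 = 5.9261

$5.93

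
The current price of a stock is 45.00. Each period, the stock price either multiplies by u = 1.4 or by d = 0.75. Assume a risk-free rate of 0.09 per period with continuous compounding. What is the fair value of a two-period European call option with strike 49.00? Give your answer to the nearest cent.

9.18

Risk-neutral probability p = (e^0.09 − 0.75)/(1.4 − 0.75) = 0.3442/0.6500 = 0.5295
Terminal stock prices: S_uu = 88.2, S_ud = 47.25, S_dd = 25.31
Terminal payoffs (S − K): max(39.2, 0) = 39.2, max(-1.75, 0) = 0, max(-23.69, 0) = 0
Node u (S = 63): V_u = e^(−0.09)·[0.5295·39.2000 + 0.4705·0.0000] = 18.9699
Node d (S = 33.75): V_d = e^(−0.09)·[0.5295·0.0000 + 0.4705·0.0000] = 0.0000
Node 0 (S = 45): V_0 = e^(−0.09)·[0.5295·18.9699 + 0.4705·0.0000] = 9.1800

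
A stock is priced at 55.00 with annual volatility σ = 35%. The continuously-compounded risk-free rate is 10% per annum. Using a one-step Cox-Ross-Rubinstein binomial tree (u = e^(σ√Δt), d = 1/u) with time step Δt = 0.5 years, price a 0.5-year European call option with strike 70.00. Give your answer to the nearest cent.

CRR parameters: u = e^(σ√Δt) = e^(0.35·√0.5) = 1.2808, d = 1/u = 0.7808
Per-period rate: rΔt = 0.1·0.5 = 0.05, so R = e^0.05 = 1.0513
Risk-neutral probability p = (e^0.05 − 0.7808)/(1.2808 − 0.7808) = 0.2705/0.5000 = 0.5410
Terminal stock prices: S_u = 70.44, S_d = 42.94
Terminal payoffs (S − K): max(0.4442, 0) = 0.4442, max(-27.06, 0) = 0
Node 0 (S = 55): V_0 = e^(−0.05)·[0.5410·0.4442 + 0.4590·0.0000] = 0.2286

0.23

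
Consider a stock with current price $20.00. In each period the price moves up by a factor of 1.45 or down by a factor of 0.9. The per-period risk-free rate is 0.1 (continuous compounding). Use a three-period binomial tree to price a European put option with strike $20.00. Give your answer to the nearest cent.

Risk-neutral probability p = (e^0.1 − 0.9)/(1.45 − 0.9) = 0.2052/0.5500 = 0.3730
Terminal stock prices: S_uuu = 60.97, S_uud = 37.84, S_udd = 23.49, S_ddd = 14.58
Terminal payoffs (K − S): max(-40.97, 0) = 0, max(-17.84, 0) = 0, max(-3.49, 0) = 0, max(5.42, 0) = 5.42
Node uu (S = 42.05): V_uu = e^(−0.1)·[0.3730·0.0000 + 0.6270·0.0000] = 0.0000
Node ud (S = 26.1): V_ud = e^(−0.1)·[0.3730·0.0000 + 0.6270·0.0000] = 0.0000
Node dd (S = 16.2): V_dd = e^(−0.1)·[0.3730·0.0000 + 0.6270·5.4200] = 3.0748
Node u (S = 29): V_u = e^(−0.1)·[0.3730·0.0000 + 0.6270·0.0000] = 0.0000
Node d (S = 18): V_d = e^(−0.1)·[0.3730·0.0000 + 0.6270·3.0748] = 1.7443
Node 0 (S = 20): V_0 = e^(−0.1)·[0.3730·0.0000 + 0.6270·1.7443] = 0.9895

$0.99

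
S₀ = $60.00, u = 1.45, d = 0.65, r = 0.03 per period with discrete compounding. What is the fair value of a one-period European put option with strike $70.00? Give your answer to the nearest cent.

Risk-neutral probability p = (1 + 0.03 − 0.65)/(1.45 − 0.65) = 0.3800/0.8000 = 0.4750
Terminal stock prices: S_u = 87, S_d = 39
Terminal payoffs (K − S): max(-17, 0) = 0, max(31, 0) = 31
Node 0 (S = 60): V_0 = 1/1.03·[0.4750·0.0000 + 0.5250·31.0000] = 15.8010

$15.80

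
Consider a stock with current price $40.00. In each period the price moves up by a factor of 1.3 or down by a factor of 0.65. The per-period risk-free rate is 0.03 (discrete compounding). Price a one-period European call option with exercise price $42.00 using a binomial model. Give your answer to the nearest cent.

$5.68

Risk-neutral probability p = (1 + 0.03 − 0.65)/(1.3 − 0.65) = 0.3800/0.6500 = 0.5846
Terminal stock prices: S_u = 52, S_d = 26
Terminal payoffs (S − K): max(10, 0) = 10, max(-16, 0) = 0
Node 0 (S = 40): V_0 = 1/1.03·[0.5846·10.0000 + 0.4154·0.0000] = 5.6759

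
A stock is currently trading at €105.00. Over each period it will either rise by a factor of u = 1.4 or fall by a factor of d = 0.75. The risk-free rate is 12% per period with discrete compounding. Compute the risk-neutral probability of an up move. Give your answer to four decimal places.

Risk-neutral probability p = (1 + 0.12 − 0.75)/(1.4 − 0.75) = 0.3700/0.6500 = 0.5692

p = 0.5692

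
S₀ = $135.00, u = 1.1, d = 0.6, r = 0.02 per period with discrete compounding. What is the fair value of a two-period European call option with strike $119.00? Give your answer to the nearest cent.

$30.08

Risk-neutral probability p = (1 + 0.02 − 0.6)/(1.1 − 0.6) = 0.4200/0.5000 = 0.8400
Terminal stock prices: S_uu = 163.4, S_ud = 89.1, S_dd = 48.6
Terminal payoffs (S − K): max(44.35, 0) = 44.35, max(-29.9, 0) = 0, max(-70.4, 0) = 0
Node u (S = 148.5): V_u = 1/1.02·[0.8400·44.3500 + 0.1600·0.0000] = 36.5235
Node d (S = 81): V_d = 1/1.02·[0.8400·0.0000 + 0.1600·0.0000] = 0.0000
Node 0 (S = 135): V_0 = 1/1.02·[0.8400·36.5235 + 0.1600·0.0000] = 30.0782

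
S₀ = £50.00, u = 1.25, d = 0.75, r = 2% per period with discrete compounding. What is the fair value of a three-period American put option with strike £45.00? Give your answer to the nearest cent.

£5.55

Risk-neutral probability p = (1 + 0.02 − 0.75)/(1.25 − 0.75) = 0.2700/0.5000 = 0.5400
Terminal stock prices: S_uuu = 97.66, S_uud = 58.59, S_udd = 35.16, S_ddd = 21.09
Terminal payoffs (K − S): max(-52.66, 0) = 0, max(-13.59, 0) = 0, max(9.844, 0) = 9.844, max(23.91, 0) = 23.91
Node uu (S = 78.12): continuation = 1/1.02·[0.5400·0.0000 + 0.4600·0.0000] = 0.0000; exercise value = 0.0000 ≤ continuation, so V_uu = 0.0000
Node ud (S = 46.88): continuation = 1/1.02·[0.5400·0.0000 + 0.4600·9.8438] = 4.4393; exercise value = 0.0000 ≤ continuation, so V_ud = 4.4393
Node dd (S = 28.12): continuation = 1/1.02·[0.5400·9.8438 + 0.4600·23.9062] = 15.9926; exercise value = 16.8750 > continuation, so V_dd = 16.8750 (exercise)
Node u (S = 62.5): continuation = 1/1.02·[0.5400·0.0000 + 0.4600·4.4393] = 2.0021; exercise value = 0.0000 ≤ continuation, so V_u = 2.0021
Node d (S = 37.5): continuation = 1/1.02·[0.5400·4.4393 + 0.4600·16.8750] = 9.9605; exercise value = 7.5000 ≤ continuation, so V_d = 9.9605
Node 0 (S = 50): continuation = 1/1.02·[0.5400·2.0021 + 0.4600·9.9605] = 5.5519; exercise value = 0.0000 ≤ continuation, so V_0 = 5.5519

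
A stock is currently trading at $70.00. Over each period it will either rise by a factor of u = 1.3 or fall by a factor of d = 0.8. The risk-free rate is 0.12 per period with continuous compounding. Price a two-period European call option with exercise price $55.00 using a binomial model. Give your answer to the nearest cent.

$27.69

Risk-neutral probability p = (e^0.12 − 0.8)/(1.3 − 0.8) = 0.3275/0.5000 = 0.6550
Terminal stock prices: S_uu = 118.3, S_ud = 72.8, S_dd = 44.8
Terminal payoffs (S − K): max(63.3, 0) = 63.3, max(17.8, 0) = 17.8, max(-10.2, 0) = 0
Node u (S = 91): V_u = e^(−0.12)·[0.6550·63.3000 + 0.3450·17.8000] = 42.2194
Node d (S = 56): V_d = e^(−0.12)·[0.6550·17.8000 + 0.3450·0.0000] = 10.3405
Node 0 (S = 70): V_0 = e^(−0.12)·[0.6550·42.2194 + 0.3450·10.3405] = 27.6905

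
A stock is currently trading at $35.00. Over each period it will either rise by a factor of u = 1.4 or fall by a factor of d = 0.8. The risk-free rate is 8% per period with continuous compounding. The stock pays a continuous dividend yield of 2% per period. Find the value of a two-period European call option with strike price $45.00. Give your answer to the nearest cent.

$3.83

Per-period risk-free factor R = e^0.08 = 1.0833; dividend-adjusted growth = e^(0.08−0.02) = 1.0618.
Risk-neutral probability p = (1.0618 − 0.8)/(1.4 − 0.8) = 0.2618/0.6000 = 0.4364
Terminal stock prices: S_uu = 68.6, S_ud = 39.2, S_dd = 22.4
Terminal payoffs (S − K): max(23.6, 0) = 23.6, max(-5.8, 0) = 0, max(-22.6, 0) = 0
Node u (S = 49): V_u = e^(−0.08)·[0.4364·23.6000 + 0.5636·0.0000] = 9.5071
Node d (S = 28): V_d = e^(−0.08)·[0.4364·0.0000 + 0.5636·0.0000] = 0.0000
Node 0 (S = 35): V_0 = e^(−0.08)·[0.4364·9.5071 + 0.5636·0.0000] = 3.8299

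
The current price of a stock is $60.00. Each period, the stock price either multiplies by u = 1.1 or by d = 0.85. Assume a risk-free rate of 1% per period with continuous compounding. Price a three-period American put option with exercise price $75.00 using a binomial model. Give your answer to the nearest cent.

Risk-neutral probability p = (e^0.01 − 0.85)/(1.1 − 0.85) = 0.1601/0.2500 = 0.6402
Terminal stock prices: S_uuu = 79.86, S_uud = 61.71, S_udd = 47.68, S_ddd = 36.85
Terminal payoffs (K − S): max(-4.86, 0) = 0, max(13.29, 0) = 13.29, max(27.32, 0) = 27.32, max(38.15, 0) = 38.15
Node uu (S = 72.6): continuation = e^(−0.01)·[0.6402·0.0000 + 0.3598·13.2900] = 4.7342; exercise value = 2.4000 ≤ continuation, so V_uu = 4.7342
Node ud (S = 56.1): continuation = e^(−0.01)·[0.6402·13.2900 + 0.3598·27.3150] = 18.1537; exercise value = 18.9000 > continuation, so V_ud = 18.9000 (exercise)
Node dd (S = 43.35): continuation = e^(−0.01)·[0.6402·27.3150 + 0.3598·38.1525] = 30.9037; exercise value = 31.6500 > continuation, so V_dd = 31.6500 (exercise)
Node u (S = 66): continuation = e^(−0.01)·[0.6402·4.7342 + 0.3598·18.9000] = 9.7332; exercise value = 9.0000 ≤ continuation, so V_u = 9.7332
Node d (S = 51): continuation = e^(−0.01)·[0.6402·18.9000 + 0.3598·31.6500] = 23.2537; exercise value = 24.0000 > continuation, so V_d = 24.0000 (exercise)
Node 0 (S = 60): continuation = e^(−0.01)·[0.6402·9.7332 + 0.3598·24.0000] = 14.7185; exercise value = 15.0000 > continuation, so V_0 = 15.0000 (exercise)

$15.00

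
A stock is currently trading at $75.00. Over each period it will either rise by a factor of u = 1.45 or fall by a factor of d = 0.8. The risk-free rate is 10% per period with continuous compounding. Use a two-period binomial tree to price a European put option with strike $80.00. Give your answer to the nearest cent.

$7.37

Risk-neutral probability p = (e^0.1 − 0.8)/(1.45 − 0.8) = 0.3052/0.6500 = 0.4695
Terminal stock prices: S_uu = 157.7, S_ud = 87, S_dd = 48
Terminal payoffs (K − S): max(-77.69, 0) = 0, max(-7, 0) = 0, max(32, 0) = 32
Node u (S = 108.8): V_u = e^(−0.1)·[0.4695·0.0000 + 0.5305·0.0000] = 0.0000
Node d (S = 60): V_d = e^(−0.1)·[0.4695·0.0000 + 0.5305·32.0000] = 15.3607
Node 0 (S = 75): V_0 = e^(−0.1)·[0.4695·0.0000 + 0.5305·15.3607] = 7.3735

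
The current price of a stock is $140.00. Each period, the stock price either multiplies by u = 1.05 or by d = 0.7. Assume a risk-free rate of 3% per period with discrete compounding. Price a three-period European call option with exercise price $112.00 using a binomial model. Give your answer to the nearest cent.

Risk-neutral probability p = (1 + 0.03 − 0.7)/(1.05 − 0.7) = 0.3300/0.3500 = 0.9429
Terminal stock prices: S_uuu = 162.1, S_uud = 108, S_udd = 72.03, S_ddd = 48.02
Terminal payoffs (S − K): max(50.07, 0) = 50.07, max(-3.955, 0) = 0, max(-39.97, 0) = 0, max(-63.98, 0) = 0
Node uu (S = 154.3): V_uu = 1/1.03·[0.9429·50.0675 + 0.0571·0.0000] = 45.8316
Node ud (S = 102.9): V_ud = 1/1.03·[0.9429·0.0000 + 0.0571·0.0000] = 0.0000
Node dd (S = 68.6): V_dd = 1/1.03·[0.9429·0.0000 + 0.0571·0.0000] = 0.0000
Node u (S = 147): V_u = 1/1.03·[0.9429·45.8316 + 0.0571·0.0000] = 41.9540
Node d (S = 98): V_d = 1/1.03·[0.9429·0.0000 + 0.0571·0.0000] = 0.0000
Node 0 (S = 140): V_0 = 1/1.03·[0.9429·41.9540 + 0.0571·0.0000] = 38.4045

$38.40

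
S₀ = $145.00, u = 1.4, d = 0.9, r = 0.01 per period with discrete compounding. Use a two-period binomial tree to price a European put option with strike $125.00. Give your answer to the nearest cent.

Risk-neutral probability p = (1 + 0.01 − 0.9)/(1.4 − 0.9) = 0.1100/0.5000 = 0.2200
Terminal stock prices: S_uu = 284.2, S_ud = 182.7, S_dd = 117.5
Terminal payoffs (K − S): max(-159.2, 0) = 0, max(-57.7, 0) = 0, max(7.55, 0) = 7.55
Node u (S = 203): V_u = 1/1.01·[0.2200·0.0000 + 0.7800·0.0000] = 0.0000
Node d (S = 130.5): V_d = 1/1.01·[0.2200·0.0000 + 0.7800·7.5500] = 5.8307
Node 0 (S = 145): V_0 = 1/1.01·[0.2200·0.0000 + 0.7800·5.8307] = 4.5029

$4.50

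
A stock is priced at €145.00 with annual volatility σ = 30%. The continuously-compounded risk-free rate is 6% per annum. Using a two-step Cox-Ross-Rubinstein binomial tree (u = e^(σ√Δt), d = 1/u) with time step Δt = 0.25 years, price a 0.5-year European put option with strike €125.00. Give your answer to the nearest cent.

€4.05

CRR parameters: u = e^(σ√Δt) = e^(0.3·√0.25) = 1.1618, d = 1/u = 0.8607
Per-period rate: rΔt = 0.06·0.25 = 0.015, so R = e^0.015 = 1.0151
Risk-neutral probability p = (e^0.015 − 0.8607)/(1.1618 − 0.8607) = 0.1544/0.3011 = 0.5128
Terminal stock prices: S_uu = 195.7, S_ud = 145, S_dd = 107.4
Terminal payoffs (K − S): max(-70.73, 0) = 0, max(-20, 0) = 0, max(17.58, 0) = 17.58
Node u (S = 168.5): V_u = e^(−0.015)·[0.5128·0.0000 + 0.4872·0.0000] = 0.0000
Node d (S = 124.8): V_d = e^(−0.015)·[0.5128·0.0000 + 0.4872·17.5814] = 8.4388
Node 0 (S = 145): V_0 = e^(−0.015)·[0.5128·0.0000 + 0.4872·8.4388] = 4.0505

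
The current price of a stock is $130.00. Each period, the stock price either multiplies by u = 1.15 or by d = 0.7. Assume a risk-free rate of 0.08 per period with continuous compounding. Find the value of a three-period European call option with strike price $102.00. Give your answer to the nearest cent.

$51.18

Risk-neutral probability p = (e^0.08 − 0.7)/(1.15 − 0.7) = 0.3833/0.4500 = 0.8517
Terminal stock prices: S_uuu = 197.7, S_uud = 120.3, S_udd = 73.25, S_ddd = 44.59
Terminal payoffs (S − K): max(95.71, 0) = 95.71, max(18.35, 0) = 18.35, max(-28.75, 0) = 0, max(-57.41, 0) = 0
Node uu (S = 171.9): V_uu = e^(−0.08)·[0.8517·95.7137 + 0.1483·18.3475] = 77.7671
Node ud (S = 104.6): V_ud = e^(−0.08)·[0.8517·18.3475 + 0.1483·0.0000] = 14.4260
Node dd (S = 63.7): V_dd = e^(−0.08)·[0.8517·0.0000 + 0.1483·0.0000] = 0.0000
Node u (S = 149.5): V_u = e^(−0.08)·[0.8517·77.7671 + 0.1483·14.4260] = 63.1197
Node d (S = 91): V_d = e^(−0.08)·[0.8517·14.4260 + 0.1483·0.0000] = 11.3426
Node 0 (S = 130): V_0 = e^(−0.08)·[0.8517·63.1197 + 0.1483·11.3426] = 51.1810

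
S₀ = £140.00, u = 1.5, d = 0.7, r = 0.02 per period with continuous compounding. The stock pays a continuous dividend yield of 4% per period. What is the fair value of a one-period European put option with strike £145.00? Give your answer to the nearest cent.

Per-period risk-free factor R = e^0.02 = 1.0202; dividend-adjusted growth = e^(0.02−0.04) = 0.9802.
Risk-neutral probability p = (0.9802 − 0.7)/(1.5 − 0.7) = 0.2802/0.8000 = 0.3502
Terminal stock prices: S_u = 210, S_d = 98
Terminal payoffs (K − S): max(-65, 0) = 0, max(47, 0) = 47
Node 0 (S = 140): V_0 = e^(−0.02)·[0.3502·0.0000 + 0.6498·47.0000] = 29.9336

£29.93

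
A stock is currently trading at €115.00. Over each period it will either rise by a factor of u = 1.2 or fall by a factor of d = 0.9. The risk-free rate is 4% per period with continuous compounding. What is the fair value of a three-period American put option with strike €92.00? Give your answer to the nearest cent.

Risk-neutral probability p = (e^0.04 − 0.9)/(1.2 − 0.9) = 0.1408/0.3000 = 0.4694
Terminal stock prices: S_uuu = 198.7, S_uud = 149, S_udd = 111.8, S_ddd = 83.84
Terminal payoffs (K − S): max(-106.7, 0) = 0, max(-57.04, 0) = 0, max(-19.78, 0) = 0, max(8.165, 0) = 8.165
Node uu (S = 165.6): continuation = e^(−0.04)·[0.4694·0.0000 + 0.5306·0.0000] = 0.0000; exercise value = 0.0000 ≤ continuation, so V_uu = 0.0000
Node ud (S = 124.2): continuation = e^(−0.04)·[0.4694·0.0000 + 0.5306·0.0000] = 0.0000; exercise value = 0.0000 ≤ continuation, so V_ud = 0.0000
Node dd (S = 93.15): continuation = e^(−0.04)·[0.4694·0.0000 + 0.5306·8.1650] = 4.1627; exercise value = 0.0000 ≤ continuation, so V_dd = 4.1627
Node u (S = 138): continuation = e^(−0.04)·[0.4694·0.0000 + 0.5306·0.0000] = 0.0000; exercise value = 0.0000 ≤ continuation, so V_u = 0.0000
Node d (S = 103.5): continuation = e^(−0.04)·[0.4694·0.0000 + 0.5306·4.1627] = 2.1223; exercise value = 0.0000 ≤ continuation, so V_d = 2.1223
Node 0 (S = 115): continuation = e^(−0.04)·[0.4694·0.0000 + 0.5306·2.1223] = 1.0820; exercise value = 0.0000 ≤ continuation, so V_0 = 1.0820

€1.08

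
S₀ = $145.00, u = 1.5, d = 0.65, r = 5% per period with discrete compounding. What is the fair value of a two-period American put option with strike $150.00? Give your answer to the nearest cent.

Risk-neutral probability p = (1 + 0.05 − 0.65)/(1.5 − 0.65) = 0.4000/0.8500 = 0.4706
Terminal stock prices: S_uu = 326.2, S_ud = 141.4, S_dd = 61.26
Terminal payoffs (K − S): max(-176.2, 0) = 0, max(8.625, 0) = 8.625, max(88.74, 0) = 88.74
Node u (S = 217.5): continuation = 1/1.05·[0.4706·0.0000 + 0.5294·8.6250] = 4.3487; exercise value = 0.0000 ≤ continuation, so V_u = 4.3487
Node d (S = 94.25): continuation = 1/1.05·[0.4706·8.6250 + 0.5294·88.7375] = 48.6071; exercise value = 55.7500 > continuation, so V_d = 55.7500 (exercise)
Node 0 (S = 145): continuation = 1/1.05·[0.4706·4.3487 + 0.5294·55.7500] = 30.0583; exercise value = 5.0000 ≤ continuation, so V_0 = 30.0583

$30.06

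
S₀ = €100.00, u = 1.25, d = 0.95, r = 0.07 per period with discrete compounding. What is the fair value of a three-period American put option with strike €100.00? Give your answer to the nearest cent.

Risk-neutral probability p = (1 + 0.07 − 0.95)/(1.25 − 0.95) = 0.1200/0.3000 = 0.4000
Terminal stock prices: S_uuu = 195.3, S_uud = 148.4, S_udd = 112.8, S_ddd = 85.74
Terminal payoffs (K − S): max(-95.31, 0) = 0, max(-48.44, 0) = 0, max(-12.81, 0) = 0, max(14.26, 0) = 14.26
Node uu (S = 156.2): continuation = 1/1.07·[0.4000·0.0000 + 0.6000·0.0000] = 0.0000; exercise value = 0.0000 ≤ continuation, so V_uu = 0.0000
Node ud (S = 118.8): continuation = 1/1.07·[0.4000·0.0000 + 0.6000·0.0000] = 0.0000; exercise value = 0.0000 ≤ continuation, so V_ud = 0.0000
Node dd (S = 90.25): continuation = 1/1.07·[0.4000·0.0000 + 0.6000·14.2625] = 7.9977; exercise value = 9.7500 > continuation, so V_dd = 9.7500 (exercise)
Node u (S = 125): continuation = 1/1.07·[0.4000·0.0000 + 0.6000·0.0000] = 0.0000; exercise value = 0.0000 ≤ continuation, so V_u = 0.0000
Node d (S = 95): continuation = 1/1.07·[0.4000·0.0000 + 0.6000·9.7500] = 5.4673; exercise value = 5.0000 ≤ continuation, so V_d = 5.4673
Node 0 (S = 100): continuation = 1/1.07·[0.4000·0.0000 + 0.6000·5.4673] = 3.0658; exercise value = 0.0000 ≤ continuation, so V_0 = 3.0658

€3.07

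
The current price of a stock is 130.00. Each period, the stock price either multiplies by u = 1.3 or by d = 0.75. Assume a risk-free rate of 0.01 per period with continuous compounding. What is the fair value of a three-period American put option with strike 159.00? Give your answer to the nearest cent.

Risk-neutral probability p = (e^0.01 − 0.75)/(1.3 − 0.75) = 0.2601/0.5500 = 0.4728
Terminal stock prices: S_uuu = 285.6, S_uud = 164.8, S_udd = 95.06, S_ddd = 54.84
Terminal payoffs (K − S): max(-126.6, 0) = 0, max(-5.775, 0) = 0, max(63.94, 0) = 63.94, max(104.2, 0) = 104.2
Node uu (S = 219.7): continuation = e^(−0.01)·[0.4728·0.0000 + 0.5272·0.0000] = 0.0000; exercise value = 0.0000 ≤ continuation, so V_uu = 0.0000
Node ud (S = 126.8): continuation = e^(−0.01)·[0.4728·0.0000 + 0.5272·63.9375] = 33.3713; exercise value = 32.2500 ≤ continuation, so V_ud = 33.3713
Node dd (S = 73.12): continuation = e^(−0.01)·[0.4728·63.9375 + 0.5272·104.1562] = 84.2929; exercise value = 85.8750 > continuation, so V_dd = 85.8750 (exercise)
Node u (S = 169): continuation = e^(−0.01)·[0.4728·0.0000 + 0.5272·33.3713] = 17.4177; exercise value = 0.0000 ≤ continuation, so V_u = 17.4177
Node d (S = 97.5): continuation = e^(−0.01)·[0.4728·33.3713 + 0.5272·85.8750] = 60.4428; exercise value = 61.5000 > continuation, so V_d = 61.5000 (exercise)
Node 0 (S = 130): continuation = e^(−0.01)·[0.4728·17.4177 + 0.5272·61.5000] = 40.2525; exercise value = 29.0000 ≤ continuation, so V_0 = 40.2525

40.25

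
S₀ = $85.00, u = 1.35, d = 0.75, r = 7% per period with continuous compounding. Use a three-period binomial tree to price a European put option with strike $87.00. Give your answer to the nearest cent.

$10.38

Risk-neutral probability p = (e^0.07 − 0.75)/(1.35 − 0.75) = 0.3225/0.6000 = 0.5375
Terminal stock prices: S_uuu = 209.1, S_uud = 116.2, S_udd = 64.55, S_ddd = 35.86
Terminal payoffs (K − S): max(-122.1, 0) = 0, max(-29.18, 0) = 0, max(22.45, 0) = 22.45, max(51.14, 0) = 51.14
Node uu (S = 154.9): V_uu = e^(−0.07)·[0.5375·0.0000 + 0.4625·0.0000] = 0.0000
Node ud (S = 86.06): V_ud = e^(−0.07)·[0.5375·0.0000 + 0.4625·22.4531] = 9.6822
Node dd (S = 47.81): V_dd = e^(−0.07)·[0.5375·22.4531 + 0.4625·51.1406] = 33.3058
Node u (S = 114.8): V_u = e^(−0.07)·[0.5375·0.0000 + 0.4625·9.6822] = 4.1752
Node d (S = 63.75): V_d = e^(−0.07)·[0.5375·9.6822 + 0.4625·33.3058] = 19.2146
Node 0 (S = 85): V_0 = e^(−0.07)·[0.5375·4.1752 + 0.4625·19.2146] = 10.3782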